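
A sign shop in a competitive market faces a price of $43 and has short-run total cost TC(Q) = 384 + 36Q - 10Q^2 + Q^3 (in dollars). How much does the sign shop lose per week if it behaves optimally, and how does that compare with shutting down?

AVC = 36 - 10Q + Q^2; min AVC = $11 at Q = 5. Since P = $43 ≥ min AVC, the firm produces.
MC = 36 - 20Q + 3Q^2. Setting P = MC and taking the root on the rising branch gives Q* = 7.
TR = 43·7 = 301. TC = 384 + 105 = 489. Profit = 301 − 489 = -$188.
Shutting down would mean losing the fixed cost of $384, so operating at a loss of $188 is better by $196.

Profit = -$188 at Q = 7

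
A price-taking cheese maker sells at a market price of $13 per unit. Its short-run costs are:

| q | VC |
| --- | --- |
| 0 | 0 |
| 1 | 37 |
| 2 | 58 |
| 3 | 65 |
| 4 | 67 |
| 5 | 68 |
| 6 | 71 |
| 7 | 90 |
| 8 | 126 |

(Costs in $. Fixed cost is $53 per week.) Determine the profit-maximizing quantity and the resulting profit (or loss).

Compute π = P·q − TC at each output: q=0: -53; q=1: -77; q=2: -85; q=3: -79; q=4: -68; q=5: -56; q=6: -46; q=7: -52; q=8: -75.
Profit is maximized at q = 6. AVC there is 71/6 = $11.83 ≤ P, so producing beats shutting down (which would give -$53).

q = 6; profit = -$46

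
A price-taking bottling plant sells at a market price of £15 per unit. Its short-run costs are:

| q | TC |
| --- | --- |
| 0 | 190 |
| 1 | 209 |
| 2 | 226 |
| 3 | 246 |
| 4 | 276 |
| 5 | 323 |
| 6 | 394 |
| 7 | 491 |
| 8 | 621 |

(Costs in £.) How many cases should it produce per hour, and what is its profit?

q = 0 (shut down); profit = -£190

Compute π = P·q − TC at each output: q=0: -190; q=1: -194; q=2: -196; q=3: -201; q=4: -216; q=5: -248; q=6: -304; q=7: -386; q=8: -501.
Profit is highest at q = 0. Equivalently, the lowest AVC in the table is 36/2 ≈ £18 at q = 2, and P = £15 falls below it — price never covers variable cost, so the firm shuts down and loses only its fixed cost.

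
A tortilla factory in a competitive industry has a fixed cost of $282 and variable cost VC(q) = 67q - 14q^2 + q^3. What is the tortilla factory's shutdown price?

The shutdown price is the minimum of AVC. VC = 67q - 14q^2 + q^3, so AVC = 67 - 14q + q^2.
dAVC/dq = -14 + 2q = 0 gives q = 7. min AVC = 67 - 14·7 + 7^2 = 18.
For P < $18 the firm produces nothing.

$18 per unit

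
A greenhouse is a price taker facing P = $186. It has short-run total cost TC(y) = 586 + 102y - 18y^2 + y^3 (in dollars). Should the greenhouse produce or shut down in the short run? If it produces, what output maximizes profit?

Variable cost is VC = 102y - 18y^2 + y^3, so AVC = VC/y = 102 - 18y + y^2 and MC = dTC/dy = 102 - 36y + 3y^2.
AVC is minimized where dAVC/dy = -18 + 2y = 0, at y = 9; min AVC = 102 - 18·9 + 9^2 = $21.
Because $186 ≥ $21, revenue can cover variable cost; the firm operates.
Set P = MC: 186 = 102 - 36y + 3y^2 → -84 - 36y + 3y^2 = 0. The roots are y = -2 and y = 14; the profit-maximizing output is on the rising part of MC, so y* = 14.
Check: AVC at y = 14 is $46 ≤ P, so revenue covers variable cost.
Profit = P·y − TC = 186·14 − 1230 = $1374.

Produce at y = 14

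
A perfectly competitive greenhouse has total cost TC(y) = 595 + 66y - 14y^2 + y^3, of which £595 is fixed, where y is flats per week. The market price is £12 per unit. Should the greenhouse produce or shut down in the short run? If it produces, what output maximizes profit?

From TC, MC = TC'(y) = 66 - 28y + 3y^2 and AVC = VC/y = 66 - 14y + y^2.
AVC is minimized where dAVC/dy = -14 + 2y = 0, at y = 7; min AVC = 66 - 14·7 + 7^2 = £17.
Since P = £12 < min AVC = £17, price fails to cover variable cost at any output.
Shutting down limits the loss to fixed cost, £595.

Shut down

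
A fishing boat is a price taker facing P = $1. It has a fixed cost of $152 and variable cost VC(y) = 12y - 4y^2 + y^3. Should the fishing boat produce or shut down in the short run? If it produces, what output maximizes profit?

Shut down

Strip out fixed cost: VC = 12y - 4y^2 + y^3. Then AVC = 12 - 4y + y^2 and MC = 12 - 8y + 3y^2.
AVC hits its minimum where MC = AVC, at y = 2, giving min AVC = 12 - 4·2 + 2^2 = $8.
Since P = $1 < min AVC = $8, price fails to cover variable cost at any output.
Best response: produce nothing and absorb the $152 fixed cost.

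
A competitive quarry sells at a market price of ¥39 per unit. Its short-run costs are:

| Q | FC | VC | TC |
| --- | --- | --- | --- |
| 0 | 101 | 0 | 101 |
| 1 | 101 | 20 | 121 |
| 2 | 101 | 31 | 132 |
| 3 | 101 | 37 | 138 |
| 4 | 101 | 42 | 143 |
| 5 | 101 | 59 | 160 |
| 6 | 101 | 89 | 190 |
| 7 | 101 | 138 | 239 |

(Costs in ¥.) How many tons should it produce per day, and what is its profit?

Q = 6; profit = ¥44

Tabulate TR − TC: Q=0: -101; Q=1: -82; Q=2: -54; Q=3: -21; Q=4: 13; Q=5: 35; Q=6: 44; Q=7: 34.
Profit is maximized at Q = 6. AVC there is 89/6 = ¥14.83 ≤ P, so producing beats shutting down (which would give -¥101).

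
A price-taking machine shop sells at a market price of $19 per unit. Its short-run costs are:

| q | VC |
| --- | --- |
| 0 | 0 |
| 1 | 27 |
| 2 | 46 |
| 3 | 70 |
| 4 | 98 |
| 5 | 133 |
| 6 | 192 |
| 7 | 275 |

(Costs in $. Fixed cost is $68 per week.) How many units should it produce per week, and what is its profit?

q = 0 (shut down); profit = -$68

Compute π = P·q − TC at each output: q=0: -68; q=1: -76; q=2: -76; q=3: -81; q=4: -90; q=5: -106; q=6: -146; q=7: -210.
Profit is highest at q = 0. Equivalently, the lowest AVC in the table is 46/2 ≈ $23 at q = 2, and P = $19 falls below it — price never covers variable cost, so the firm shuts down and loses only its fixed cost.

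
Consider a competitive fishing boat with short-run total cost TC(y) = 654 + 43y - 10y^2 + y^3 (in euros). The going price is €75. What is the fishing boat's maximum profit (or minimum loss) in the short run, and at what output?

Profit = -€270 at y = 8

AVC = 43 - 10y + y^2 has its minimum €18 at y = 5; price €75 clears that bar, so the firm operates.
MC = 43 - 20y + 3y^2. Setting P = MC and taking the root on the rising branch gives y* = 8.
TR = 75·8 = 600. TC = 654 + 216 = 870. Profit = 600 − 870 = -€270.
By producing, the firm covers all variable cost plus €384 of fixed cost; shutting down would lose the full €654.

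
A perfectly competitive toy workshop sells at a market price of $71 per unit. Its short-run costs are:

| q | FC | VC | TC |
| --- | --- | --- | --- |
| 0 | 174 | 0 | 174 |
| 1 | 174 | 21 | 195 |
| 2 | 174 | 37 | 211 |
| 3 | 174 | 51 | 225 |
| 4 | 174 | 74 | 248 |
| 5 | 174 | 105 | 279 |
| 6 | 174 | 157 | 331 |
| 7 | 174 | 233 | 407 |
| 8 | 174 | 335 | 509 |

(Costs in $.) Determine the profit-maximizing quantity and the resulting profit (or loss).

q = 6; profit = $95

Profit at each row (π = 71q − TC): q=0: -174; q=1: -124; q=2: -69; q=3: -12; q=4: 36; q=5: 76; q=6: 95; q=7: 90; q=8: 59.
Profit is maximized at q = 6. AVC there is 157/6 = $26.17 ≤ P, so producing beats shutting down (which would give -$174).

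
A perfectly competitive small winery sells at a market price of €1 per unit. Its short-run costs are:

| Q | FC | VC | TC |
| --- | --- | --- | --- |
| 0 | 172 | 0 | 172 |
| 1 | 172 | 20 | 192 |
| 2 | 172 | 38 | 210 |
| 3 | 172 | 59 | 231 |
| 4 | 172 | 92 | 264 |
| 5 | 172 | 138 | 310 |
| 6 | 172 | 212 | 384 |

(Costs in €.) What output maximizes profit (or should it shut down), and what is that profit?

Q = 0 (shut down); profit = -€172

Compute π = P·Q − TC at each output: Q=0: -172; Q=1: -191; Q=2: -208; Q=3: -228; Q=4: -260; Q=5: -305; Q=6: -378.
Profit is highest at Q = 0. Equivalently, the lowest AVC in the table is 38/2 ≈ €19 at Q = 2, and P = €1 falls below it — price never covers variable cost, so the firm shuts down and loses only its fixed cost.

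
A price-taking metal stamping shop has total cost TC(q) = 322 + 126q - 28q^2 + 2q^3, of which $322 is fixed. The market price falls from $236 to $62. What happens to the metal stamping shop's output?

AVC = 126 - 28q + 2q^2, minimized at q = 7 where min AVC = $28. MC = 126 - 56q + 6q^2.
With P = $236 above the shutdown price, P = MC gives q = 11.
At P = $62 ≥ min AVC, set P = MC: q = 8. The firm stays open but cuts output.

Output falls from 11 to 8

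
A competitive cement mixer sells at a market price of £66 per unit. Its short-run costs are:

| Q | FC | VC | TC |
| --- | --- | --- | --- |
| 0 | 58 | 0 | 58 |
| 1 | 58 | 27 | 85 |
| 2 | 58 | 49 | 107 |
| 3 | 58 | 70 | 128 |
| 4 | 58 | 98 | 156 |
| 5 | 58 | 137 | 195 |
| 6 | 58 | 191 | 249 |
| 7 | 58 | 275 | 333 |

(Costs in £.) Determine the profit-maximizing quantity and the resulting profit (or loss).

Tabulate TR − TC: Q=0: -58; Q=1: -19; Q=2: 25; Q=3: 70; Q=4: 108; Q=5: 135; Q=6: 147; Q=7: 129.
Profit is maximized at Q = 6. AVC there is 191/6 = £31.83 ≤ P, so producing beats shutting down (which would give -£58).

Q = 6; profit = £147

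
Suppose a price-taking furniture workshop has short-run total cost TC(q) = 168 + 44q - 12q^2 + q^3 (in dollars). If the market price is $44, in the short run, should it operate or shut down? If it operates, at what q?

Strip out fixed cost: VC = 44q - 12q^2 + q^3. Then AVC = 44 - 12q + q^2 and MC = 44 - 24q + 3q^2.
AVC hits its minimum where MC = AVC, at q = 6, giving min AVC = 44 - 12·6 + 6^2 = $8.
P = $44 exceeds min AVC = $8, so the firm stays open.
Solving P = MC: -24q + 3q^2 = 0 ⇒ q = 0 or 8. On the upward-sloping branch, q* = 8.
Check: AVC at q = 8 is $12 ≤ P, so revenue covers variable cost.
Profit = P·q − TC = 44·8 − 264 = $88.

Produce at q = 8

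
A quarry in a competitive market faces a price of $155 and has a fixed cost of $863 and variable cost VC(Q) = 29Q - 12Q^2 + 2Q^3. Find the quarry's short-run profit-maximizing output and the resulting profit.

Profit = -$79 at Q = 7

AVC = 29 - 12Q + 2Q^2 has its minimum $11 at Q = 3; price $155 clears that bar, so the firm operates.
MC = 29 - 24Q + 6Q^2. Setting P = MC and taking the root on the rising branch gives Q* = 7.
TR = 155·7 = 1085. TC = 863 + 301 = 1164. Profit = 1085 − 1164 = -$79.
That loss of $79 beats the $863 the firm would lose by shutting down; producing recovers $784 of fixed cost.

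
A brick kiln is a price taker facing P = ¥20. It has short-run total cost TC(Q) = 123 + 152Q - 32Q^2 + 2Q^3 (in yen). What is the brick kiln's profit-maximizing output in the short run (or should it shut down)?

Shut down

From TC, MC = TC'(Q) = 152 - 64Q + 6Q^2 and AVC = VC/Q = 152 - 32Q + 2Q^2.
AVC hits its minimum where MC = AVC, at Q = 8, giving min AVC = 152 - 32·8 + 2·8^2 = ¥24.
Since P = ¥20 < min AVC = ¥24, price fails to cover variable cost at any output.
The firm minimizes its loss by shutting down and losing only its fixed cost of ¥123.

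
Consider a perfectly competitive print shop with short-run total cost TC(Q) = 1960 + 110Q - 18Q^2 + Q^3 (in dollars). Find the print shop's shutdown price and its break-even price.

Shutdown price = min AVC. AVC = 110 - 18Q + Q^2, with vertex at Q = 9 and minimum $29.
ATC = 1960/Q + 110 - 18Q + Q^2. Setting dATC/dQ = −1960/Q^2 − 18 + 2Q = 0 gives Q = 14 (since 2·14^3 − 18·14^2 = 1960).
min ATC = 1960/14 + 110 − 18·14 + 14^2 = $194. That is the break-even price.
For $29 ≤ P < $194 the firm produces at a loss; below $29 it shuts down.

Shutdown price = $29; break-even price = $194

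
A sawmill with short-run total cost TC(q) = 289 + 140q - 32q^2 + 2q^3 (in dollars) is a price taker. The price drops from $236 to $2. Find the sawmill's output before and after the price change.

Output falls from 12 to 0 (the firm shuts down)

MC = 140 - 64q + 6q^2; the shutdown threshold is min AVC = $12 (at q = 8).
At P = $236 ≥ min AVC, set P = MC on the rising branch: q = 12.
At P = $2 < min AVC = $12, price no longer covers variable cost at any output, so the firm shuts down: q = 0.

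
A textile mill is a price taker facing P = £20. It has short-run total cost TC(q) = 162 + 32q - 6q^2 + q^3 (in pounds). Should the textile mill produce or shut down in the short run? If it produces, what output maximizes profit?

Shut down

Strip out fixed cost: VC = 32q - 6q^2 + q^3. Then AVC = 32 - 6q + q^2 and MC = 32 - 12q + 3q^2.
AVC hits its minimum where MC = AVC, at q = 3, giving min AVC = 32 - 6·3 + 3^2 = £23.
Since P = £20 < min AVC = £23, price fails to cover variable cost at any output.
Shutting down limits the loss to fixed cost, £162.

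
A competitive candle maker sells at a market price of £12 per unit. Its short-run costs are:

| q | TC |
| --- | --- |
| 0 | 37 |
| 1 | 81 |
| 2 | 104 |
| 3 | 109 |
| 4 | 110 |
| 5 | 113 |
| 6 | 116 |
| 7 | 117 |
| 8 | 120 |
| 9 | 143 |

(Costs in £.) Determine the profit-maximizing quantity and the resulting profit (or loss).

q = 8; profit = -£24

Profit at each row (π = 12q − TC): q=0: -37; q=1: -69; q=2: -80; q=3: -73; q=4: -62; q=5: -53; q=6: -44; q=7: -33; q=8: -24; q=9: -35.
Profit is maximized at q = 8. AVC there is 83/8 = £10.38 ≤ P, so producing beats shutting down (which would give -£37).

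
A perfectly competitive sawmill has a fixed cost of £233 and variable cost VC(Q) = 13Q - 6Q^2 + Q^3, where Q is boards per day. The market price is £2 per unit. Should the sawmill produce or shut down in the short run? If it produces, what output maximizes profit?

Variable cost is VC = 13Q - 6Q^2 + Q^3, so AVC = VC/Q = 13 - 6Q + Q^2 and MC = dTC/dQ = 13 - 12Q + 3Q^2.
AVC hits its minimum where MC = AVC, at Q = 3, giving min AVC = 13 - 6·3 + 3^2 = £4.
With P < min AVC (£2 < £4), every unit sold adds to the loss.
Shutting down limits the loss to fixed cost, £233.

Shut down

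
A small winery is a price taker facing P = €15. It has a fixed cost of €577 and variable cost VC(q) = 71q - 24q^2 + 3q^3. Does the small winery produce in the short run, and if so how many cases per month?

Variable cost is VC = 71q - 24q^2 + 3q^3, so AVC = VC/q = 71 - 24q + 3q^2 and MC = dTC/dq = 71 - 48q + 9q^2.
The AVC parabola has its vertex at q = 24/6 = 4, where AVC = 71 - 24·4 + 3·4^2 = €23.
With P < min AVC (€15 < €23), every unit sold adds to the loss.
Best response: produce nothing and absorb the €577 fixed cost.

Shut down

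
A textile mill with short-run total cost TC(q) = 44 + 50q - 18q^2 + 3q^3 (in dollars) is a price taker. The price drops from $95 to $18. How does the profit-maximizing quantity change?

MC = 50 - 36q + 9q^2; the shutdown threshold is min AVC = $23 (at q = 3).
At P = $95 ≥ min AVC, set P = MC on the rising branch: q = 5.
At P = $18 < min AVC = $23, price no longer covers variable cost at any output, so the firm shuts down: q = 0.

Output falls from 5 to 0 (the firm shuts down)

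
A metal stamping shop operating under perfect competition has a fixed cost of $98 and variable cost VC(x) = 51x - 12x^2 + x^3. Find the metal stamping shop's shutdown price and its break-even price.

AVC = 51 - 12x + x^2; minimized at x = 6, giving min AVC = $15. That is the shutdown price.
ATC = 98/x + 51 - 12x + x^2. Setting dATC/dx = −98/x^2 − 12 + 2x = 0 gives x = 7 (since 2·7^3 − 12·7^2 = 98).
min ATC = 98/7 + 51 − 12·7 + 7^2 = $30. That is the break-even price.
For $15 ≤ P < $30 the firm produces at a loss; below $15 it shuts down.

Shutdown price = $15; break-even price = $30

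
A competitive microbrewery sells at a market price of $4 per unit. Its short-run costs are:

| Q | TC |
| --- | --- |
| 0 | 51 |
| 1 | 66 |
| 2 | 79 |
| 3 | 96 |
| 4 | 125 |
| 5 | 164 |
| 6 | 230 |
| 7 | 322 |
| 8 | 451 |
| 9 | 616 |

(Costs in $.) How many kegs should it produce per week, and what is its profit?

Profit at each row (π = 4Q − TC): Q=0: -51; Q=1: -62; Q=2: -71; Q=3: -84; Q=4: -109; Q=5: -144; Q=6: -206; Q=7: -294; Q=8: -419; Q=9: -580.
Profit is highest at Q = 0. Equivalently, the lowest AVC in the table is 28/2 ≈ $14 at Q = 2, and P = $4 falls below it — price never covers variable cost, so the firm shuts down and loses only its fixed cost.

Q = 0 (shut down); profit = -$51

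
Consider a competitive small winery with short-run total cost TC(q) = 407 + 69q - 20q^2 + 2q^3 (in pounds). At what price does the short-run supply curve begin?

£19 per unit

The firm shuts down when price falls below the minimum of average variable cost. AVC = VC/q = 69 - 20q + 2q^2.
At the minimum of AVC, MC = AVC. MC = 69 - 40q + 6q^2; setting MC = AVC gives 4q^2 - 20q = 0, so q = 5. min AVC = 19.
The firm shuts down for any P below £19.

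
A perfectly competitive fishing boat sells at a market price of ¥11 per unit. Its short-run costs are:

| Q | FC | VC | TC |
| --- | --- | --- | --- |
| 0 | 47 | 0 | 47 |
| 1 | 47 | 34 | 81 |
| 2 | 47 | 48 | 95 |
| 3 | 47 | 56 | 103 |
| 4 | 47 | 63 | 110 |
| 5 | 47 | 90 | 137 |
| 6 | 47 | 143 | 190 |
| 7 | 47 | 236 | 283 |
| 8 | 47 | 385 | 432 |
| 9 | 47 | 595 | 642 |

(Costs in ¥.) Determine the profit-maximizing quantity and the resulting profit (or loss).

Q = 0 (shut down); profit = -¥47

Compute π = P·Q − TC at each output: Q=0: -47; Q=1: -70; Q=2: -73; Q=3: -70; Q=4: -66; Q=5: -82; Q=6: -124; Q=7: -206; Q=8: -344; Q=9: -543.
Profit is highest at Q = 0. Equivalently, the lowest AVC in the table is 63/4 ≈ ¥15.75 at Q = 4, and P = ¥11 falls below it — price never covers variable cost, so the firm shuts down and loses only its fixed cost.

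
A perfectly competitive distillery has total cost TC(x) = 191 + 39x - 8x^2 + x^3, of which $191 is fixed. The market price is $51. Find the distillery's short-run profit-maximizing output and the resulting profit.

AVC = 39 - 8x + x^2; min AVC = $23 at x = 4. Since P = $51 ≥ min AVC, the firm produces.
MC = 39 - 16x + 3x^2. Setting P = MC and taking the root on the rising branch gives x* = 6.
TR = 51·6 = 306. TC = 191 + 162 = 353. Profit = 306 − 353 = -$47.
Shutting down would mean losing the fixed cost of $191, so operating at a loss of $47 is better by $144.

Profit = -$47 at x = 6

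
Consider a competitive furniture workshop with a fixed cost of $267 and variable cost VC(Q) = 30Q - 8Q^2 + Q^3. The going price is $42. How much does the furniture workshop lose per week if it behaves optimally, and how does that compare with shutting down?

Profit = -$123 at Q = 6

AVC = 30 - 8Q + Q^2 has its minimum $14 at Q = 4; price $42 clears that bar, so the firm operates.
With MC = 30 - 16Q + 3Q^2, P = MC on the upward-sloping part at Q* = 6.
TR = 42·6 = 252. TC = 267 + 108 = 375. Profit = 252 − 375 = -$123.
That loss of $123 beats the $267 the firm would lose by shutting down; producing recovers $144 of fixed cost.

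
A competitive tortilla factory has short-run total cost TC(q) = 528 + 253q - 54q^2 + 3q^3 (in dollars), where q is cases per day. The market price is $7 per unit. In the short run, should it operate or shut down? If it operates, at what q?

From TC, MC = TC'(q) = 253 - 108q + 9q^2 and AVC = VC/q = 253 - 54q + 3q^2.
AVC is minimized where dAVC/dq = -54 + 6q = 0, at q = 9; min AVC = 253 - 54·9 + 3·9^2 = $10.
Since P = $7 < min AVC = $10, price fails to cover variable cost at any output.
The firm minimizes its loss by shutting down and losing only its fixed cost of $528.

Shut down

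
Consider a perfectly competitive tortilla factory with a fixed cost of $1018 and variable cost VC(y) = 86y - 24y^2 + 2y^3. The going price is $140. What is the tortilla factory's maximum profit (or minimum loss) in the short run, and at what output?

AVC = 86 - 24y + 2y^2 has its minimum $14 at y = 6; price $140 clears that bar, so the firm operates.
With MC = 86 - 48y + 6y^2, P = MC on the upward-sloping part at y* = 9.
TR = 140·9 = 1260. TC = 1018 + 288 = 1306. Profit = 1260 − 1306 = -$46.
That loss of $46 beats the $1018 the firm would lose by shutting down; producing recovers $972 of fixed cost.

Profit = -$46 at y = 9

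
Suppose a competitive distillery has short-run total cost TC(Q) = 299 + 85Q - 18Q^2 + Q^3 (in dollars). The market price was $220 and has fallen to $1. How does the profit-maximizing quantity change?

AVC = 85 - 18Q + Q^2, minimized at Q = 9 where min AVC = $4. MC = 85 - 36Q + 3Q^2.
With P = $220 above the shutdown price, P = MC gives Q = 15.
At P = $1 < min AVC = $4, price no longer covers variable cost at any output, so the firm shuts down: Q = 0.

Output falls from 15 to 0 (the firm shuts down)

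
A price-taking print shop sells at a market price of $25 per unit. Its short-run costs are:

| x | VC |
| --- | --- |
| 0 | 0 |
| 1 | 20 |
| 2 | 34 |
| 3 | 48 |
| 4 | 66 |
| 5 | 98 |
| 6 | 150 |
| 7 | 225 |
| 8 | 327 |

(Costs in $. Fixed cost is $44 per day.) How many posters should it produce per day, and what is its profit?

Profit at each row (π = 25x − TC): x=0: -44; x=1: -39; x=2: -28; x=3: -17; x=4: -10; x=5: -17; x=6: -44; x=7: -94; x=8: -171.
Profit is maximized at x = 4. AVC there is 66/4 = $16.50 ≤ P, so producing beats shutting down (which would give -$44).

x = 4; profit = -$10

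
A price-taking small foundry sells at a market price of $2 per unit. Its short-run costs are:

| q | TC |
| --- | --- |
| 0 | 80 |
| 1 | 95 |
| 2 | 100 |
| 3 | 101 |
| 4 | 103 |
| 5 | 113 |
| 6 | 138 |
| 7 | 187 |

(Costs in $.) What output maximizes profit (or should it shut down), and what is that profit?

q = 0 (shut down); profit = -$80

Compute π = P·q − TC at each output: q=0: -80; q=1: -93; q=2: -96; q=3: -95; q=4: -95; q=5: -103; q=6: -126; q=7: -173.
Profit is highest at q = 0. Equivalently, the lowest AVC in the table is 23/4 ≈ $5.75 at q = 4, and P = $2 falls below it — price never covers variable cost, so the firm shuts down and loses only its fixed cost.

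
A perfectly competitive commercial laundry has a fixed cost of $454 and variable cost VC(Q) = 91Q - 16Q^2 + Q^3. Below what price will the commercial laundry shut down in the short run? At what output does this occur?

The firm shuts down when price falls below the minimum of average variable cost. AVC = VC/Q = 91 - 16Q + Q^2.
At the minimum of AVC, MC = AVC. MC = 91 - 32Q + 3Q^2; setting MC = AVC gives 2Q^2 - 16Q = 0, so Q = 8. min AVC = 27.
For P < $27 the firm produces nothing.

$27 per unit, at Q = 8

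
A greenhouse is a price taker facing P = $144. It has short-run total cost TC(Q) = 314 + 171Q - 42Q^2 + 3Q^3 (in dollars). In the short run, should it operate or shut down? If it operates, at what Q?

From TC, MC = TC'(Q) = 171 - 84Q + 9Q^2 and AVC = VC/Q = 171 - 42Q + 3Q^2.
AVC hits its minimum where MC = AVC, at Q = 7, giving min AVC = 171 - 42·7 + 3·7^2 = $24.
P = $144 exceeds min AVC = $24, so the firm stays open.
Set P = MC: 144 = 171 - 84Q + 9Q^2 → 27 - 84Q + 9Q^2 = 0. The roots are Q = 1/3 and Q = 9; the profit-maximizing output is on the rising part of MC, so Q* = 9.
Check: AVC at Q = 9 is $36 ≤ P, so revenue covers variable cost.
Profit = P·Q − TC = 144·9 − 638 = $658.

Produce at Q = 9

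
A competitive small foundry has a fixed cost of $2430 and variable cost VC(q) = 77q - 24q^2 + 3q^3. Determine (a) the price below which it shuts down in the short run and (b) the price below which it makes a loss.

Shutdown price = $29; break-even price = $374

AVC = 77 - 24q + 3q^2; minimized at q = 4, giving min AVC = $29. That is the shutdown price.
ATC = 2430/q + 77 - 24q + 3q^2. Setting dATC/dq = −2430/q^2 − 24 + 6q = 0 gives q = 9 (since 6·9^3 − 24·9^2 = 2430).
min ATC = 2430/9 + 77 − 24·9 + 3·9^2 = $374. That is the break-even price.
Between these two prices the firm operates at a loss; above $374 it earns a profit.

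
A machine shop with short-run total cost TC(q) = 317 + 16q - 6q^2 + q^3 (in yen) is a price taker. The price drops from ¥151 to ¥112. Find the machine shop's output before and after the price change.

AVC = 16 - 6q + q^2, minimized at q = 3 where min AVC = ¥7. MC = 16 - 12q + 3q^2.
At P = ¥151 ≥ min AVC, set P = MC on the rising branch: q = 9.
At P = ¥112 ≥ min AVC, set P = MC: q = 8. The firm stays open but cuts output.

Output falls from 9 to 8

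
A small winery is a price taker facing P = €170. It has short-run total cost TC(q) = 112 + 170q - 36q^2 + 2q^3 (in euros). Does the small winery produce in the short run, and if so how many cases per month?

Strip out fixed cost: VC = 170q - 36q^2 + 2q^3. Then AVC = 170 - 36q + 2q^2 and MC = 170 - 72q + 6q^2.
AVC is minimized where dAVC/dq = -36 + 4q = 0, at q = 9; min AVC = 170 - 36·9 + 2·9^2 = €8.
Because €170 ≥ €8, revenue can cover variable cost; the firm operates.
Solving P = MC: -72q + 6q^2 = 0 ⇒ q = 0 or 12. On the upward-sloping branch, q* = 12.
Check: AVC at q = 12 is €26 ≤ P, so revenue covers variable cost.
Profit = P·q − TC = 170·12 − 424 = €1616.

Produce at q = 12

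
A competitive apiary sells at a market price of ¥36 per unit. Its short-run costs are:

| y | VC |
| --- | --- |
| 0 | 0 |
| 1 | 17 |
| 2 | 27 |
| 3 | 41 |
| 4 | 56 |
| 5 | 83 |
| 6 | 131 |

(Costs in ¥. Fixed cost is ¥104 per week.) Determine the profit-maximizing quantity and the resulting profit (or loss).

Profit at each row (π = 36y − TC): y=0: -104; y=1: -85; y=2: -59; y=3: -37; y=4: -16; y=5: -7; y=6: -19.
Profit is maximized at y = 5. AVC there is 83/5 = ¥16.60 ≤ P, so producing beats shutting down (which would give -¥104).

y = 5; profit = -¥7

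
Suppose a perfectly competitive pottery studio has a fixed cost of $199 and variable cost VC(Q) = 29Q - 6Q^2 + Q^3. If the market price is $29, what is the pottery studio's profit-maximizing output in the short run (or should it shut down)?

Produce at Q = 4

Strip out fixed cost: VC = 29Q - 6Q^2 + Q^3. Then AVC = 29 - 6Q + Q^2 and MC = 29 - 12Q + 3Q^2.
The AVC parabola has its vertex at Q = 6/2 = 3, where AVC = 29 - 6·3 + 3^2 = $20.
P = $29 exceeds min AVC = $20, so the firm stays open.
P = MC gives -12Q + 3Q^2 = 0, with roots 0 and 4. Take the larger (rising MC): Q* = 4.
Check: AVC at Q = 4 is $21 ≤ P, so revenue covers variable cost.
Profit = P·Q − TC = 29·4 − 283 = -$167, a loss, but smaller than the $199 fixed cost the firm would lose by shutting down.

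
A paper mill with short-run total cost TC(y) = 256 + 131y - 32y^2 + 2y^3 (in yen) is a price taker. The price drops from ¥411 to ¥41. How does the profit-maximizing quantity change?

Output falls from 14 to 9

AVC = 131 - 32y + 2y^2, minimized at y = 8 where min AVC = ¥3. MC = 131 - 64y + 6y^2.
With P = ¥411 above the shutdown price, P = MC gives y = 14.
At P = ¥41 ≥ min AVC, set P = MC: y = 9. The firm stays open but cuts output.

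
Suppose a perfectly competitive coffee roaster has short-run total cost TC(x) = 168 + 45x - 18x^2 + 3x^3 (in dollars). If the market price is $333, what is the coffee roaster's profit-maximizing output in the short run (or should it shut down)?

Produce at x = 8

Strip out fixed cost: VC = 45x - 18x^2 + 3x^3. Then AVC = 45 - 18x + 3x^2 and MC = 45 - 36x + 9x^2.
AVC is minimized where dAVC/dx = -18 + 6x = 0, at x = 3; min AVC = 45 - 18·3 + 3·3^2 = $18.
Since P = $333 ≥ min AVC = $18, price covers variable cost and the firm should produce.
P = MC gives -288 - 36x + 9x^2 = 0, with roots -4 and 8. Take the larger (rising MC): x* = 8.
Check: AVC at x = 8 is $93 ≤ P, so revenue covers variable cost.
Profit = P·x − TC = 333·8 − 912 = $1752.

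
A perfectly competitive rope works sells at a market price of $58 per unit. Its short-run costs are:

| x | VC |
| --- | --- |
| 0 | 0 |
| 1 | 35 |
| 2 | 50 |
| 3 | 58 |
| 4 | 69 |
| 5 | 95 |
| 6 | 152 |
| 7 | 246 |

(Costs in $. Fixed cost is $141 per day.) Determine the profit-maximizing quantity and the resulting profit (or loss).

x = 6; profit = $55

Profit at each row (π = 58x − TC): x=0: -141; x=1: -118; x=2: -75; x=3: -25; x=4: 22; x=5: 54; x=6: 55; x=7: 19.
Profit is maximized at x = 6. AVC there is 152/6 = $25.33 ≤ P, so producing beats shutting down (which would give -$141).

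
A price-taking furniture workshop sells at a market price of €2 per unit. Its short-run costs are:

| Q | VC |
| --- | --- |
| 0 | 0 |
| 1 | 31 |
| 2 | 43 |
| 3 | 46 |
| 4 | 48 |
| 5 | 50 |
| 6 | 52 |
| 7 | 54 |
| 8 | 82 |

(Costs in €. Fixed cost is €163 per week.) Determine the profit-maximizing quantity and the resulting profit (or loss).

Q = 0 (shut down); profit = -€163

Compute π = P·Q − TC at each output: Q=0: -163; Q=1: -192; Q=2: -202; Q=3: -203; Q=4: -203; Q=5: -203; Q=6: -203; Q=7: -203; Q=8: -229.
Profit is highest at Q = 0. Equivalently, the lowest AVC in the table is 54/7 ≈ €7.71 at Q = 7, and P = €2 falls below it — price never covers variable cost, so the firm shuts down and loses only its fixed cost.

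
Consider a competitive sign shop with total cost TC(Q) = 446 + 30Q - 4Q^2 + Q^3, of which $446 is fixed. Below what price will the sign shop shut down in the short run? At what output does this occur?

$26 per unit, at Q = 2

Short-run supply begins at min AVC. From VC = 30Q - 4Q^2 + Q^3, AVC = 30 - 4Q + Q^2.
At the minimum of AVC, MC = AVC. MC = 30 - 8Q + 3Q^2; setting MC = AVC gives 2Q^2 - 4Q = 0, so Q = 2. min AVC = 26.
The firm shuts down for any P below $26.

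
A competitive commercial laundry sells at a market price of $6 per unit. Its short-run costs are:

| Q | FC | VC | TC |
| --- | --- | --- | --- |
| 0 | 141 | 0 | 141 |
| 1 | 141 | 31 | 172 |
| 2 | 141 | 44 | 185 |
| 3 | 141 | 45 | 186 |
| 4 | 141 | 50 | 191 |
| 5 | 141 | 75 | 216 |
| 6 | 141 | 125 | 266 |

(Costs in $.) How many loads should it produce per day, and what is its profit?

Profit at each row (π = 6Q − TC): Q=0: -141; Q=1: -166; Q=2: -173; Q=3: -168; Q=4: -167; Q=5: -186; Q=6: -230.
Profit is highest at Q = 0. Equivalently, the lowest AVC in the table is 50/4 ≈ $12.50 at Q = 4, and P = $6 falls below it — price never covers variable cost, so the firm shuts down and loses only its fixed cost.

Q = 0 (shut down); profit = -$141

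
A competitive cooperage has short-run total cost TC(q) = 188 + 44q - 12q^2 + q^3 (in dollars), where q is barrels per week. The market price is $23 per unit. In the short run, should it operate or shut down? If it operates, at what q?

Produce at q = 7

From TC, MC = TC'(q) = 44 - 24q + 3q^2 and AVC = VC/q = 44 - 12q + q^2.
The AVC parabola has its vertex at q = 12/2 = 6, where AVC = 44 - 12·6 + 6^2 = $8.
Because $23 ≥ $8, revenue can cover variable cost; the firm operates.
P = MC gives 21 - 24q + 3q^2 = 0, with roots 1 and 7. Take the larger (rising MC): q* = 7.
Check: AVC at q = 7 is $9 ≤ P, so revenue covers variable cost.
Profit = P·q − TC = 23·7 − 251 = -$90, a loss, but smaller than the $188 fixed cost the firm would lose by shutting down.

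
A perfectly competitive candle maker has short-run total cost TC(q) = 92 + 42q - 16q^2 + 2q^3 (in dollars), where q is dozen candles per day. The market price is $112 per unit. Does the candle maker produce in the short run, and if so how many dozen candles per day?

Strip out fixed cost: VC = 42q - 16q^2 + 2q^3. Then AVC = 42 - 16q + 2q^2 and MC = 42 - 32q + 6q^2.
The AVC parabola has its vertex at q = 16/4 = 4, where AVC = 42 - 16·4 + 2·4^2 = $10.
Since P = $112 ≥ min AVC = $10, price covers variable cost and the firm should produce.
Set P = MC: 112 = 42 - 32q + 6q^2 → -70 - 32q + 6q^2 = 0. The roots are q = -5/3 and q = 7; the profit-maximizing output is on the rising part of MC, so q* = 7.
Check: AVC at q = 7 is $28 ≤ P, so revenue covers variable cost.
Profit = P·q − TC = 112·7 − 288 = $496.

Produce at q = 7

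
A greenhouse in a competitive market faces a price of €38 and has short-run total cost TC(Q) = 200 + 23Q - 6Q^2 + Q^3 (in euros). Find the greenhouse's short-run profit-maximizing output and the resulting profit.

AVC = 23 - 6Q + Q^2; min AVC = €14 at Q = 3. Since P = €38 ≥ min AVC, the firm produces.
MC = 23 - 12Q + 3Q^2. Setting P = MC and taking the root on the rising branch gives Q* = 5.
TR = 38·5 = 190. TC = 200 + 90 = 290. Profit = 190 − 290 = -€100.
That loss of €100 beats the €200 the firm would lose by shutting down; producing recovers €100 of fixed cost.

Profit = -€100 at Q = 5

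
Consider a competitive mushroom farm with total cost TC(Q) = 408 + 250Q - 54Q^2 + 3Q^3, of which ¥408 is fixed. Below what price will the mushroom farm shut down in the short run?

¥7 per unit

Short-run supply begins at min AVC. From VC = 250Q - 54Q^2 + 3Q^3, AVC = 250 - 54Q + 3Q^2.
At the minimum of AVC, MC = AVC. MC = 250 - 108Q + 9Q^2; setting MC = AVC gives 6Q^2 - 54Q = 0, so Q = 9. min AVC = 7.
The firm shuts down for any P below ¥7.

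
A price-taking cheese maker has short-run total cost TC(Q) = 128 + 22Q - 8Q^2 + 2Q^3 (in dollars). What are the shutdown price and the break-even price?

Shutdown price = min AVC. AVC = 22 - 8Q + 2Q^2, with vertex at Q = 2 and minimum $14.
ATC = 128/Q + 22 - 8Q + 2Q^2. Setting dATC/dQ = −128/Q^2 − 8 + 4Q = 0 gives Q = 4 (since 4·4^3 − 8·4^2 = 128).
min ATC = 128/4 + 22 − 8·4 + 2·4^2 = $54. That is the break-even price.
For $14 ≤ P < $54 the firm produces at a loss; below $14 it shuts down.

Shutdown price = $14; break-even price = $54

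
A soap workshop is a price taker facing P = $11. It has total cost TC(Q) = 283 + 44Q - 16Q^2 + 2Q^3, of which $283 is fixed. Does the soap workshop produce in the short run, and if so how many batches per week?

Variable cost is VC = 44Q - 16Q^2 + 2Q^3, so AVC = VC/Q = 44 - 16Q + 2Q^2 and MC = dTC/dQ = 44 - 32Q + 6Q^2.
AVC is minimized where dAVC/dQ = -16 + 4Q = 0, at Q = 4; min AVC = 44 - 16·4 + 2·4^2 = $12.
Since P = $11 < min AVC = $12, price fails to cover variable cost at any output.
Shutting down limits the loss to fixed cost, $283.

Shut down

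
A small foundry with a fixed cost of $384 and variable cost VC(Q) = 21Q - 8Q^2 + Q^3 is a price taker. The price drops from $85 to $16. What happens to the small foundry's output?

Output falls from 8 to 5

AVC = 21 - 8Q + Q^2, minimized at Q = 4 where min AVC = $5. MC = 21 - 16Q + 3Q^2.
At P = $85 ≥ min AVC, set P = MC on the rising branch: Q = 8.
At P = $16 ≥ min AVC, set P = MC: Q = 5. The firm stays open but cuts output.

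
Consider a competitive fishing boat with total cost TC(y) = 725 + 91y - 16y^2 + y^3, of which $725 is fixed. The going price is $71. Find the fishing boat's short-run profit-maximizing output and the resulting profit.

AVC = 91 - 16y + y^2; min AVC = $27 at y = 8. Since P = $71 ≥ min AVC, the firm produces.
With MC = 91 - 32y + 3y^2, P = MC on the upward-sloping part at y* = 10.
TR = 71·10 = 710. TC = 725 + 310 = 1035. Profit = 710 − 1035 = -$325.
Shutting down would mean losing the fixed cost of $725, so operating at a loss of $325 is better by $400.

Profit = -$325 at y = 10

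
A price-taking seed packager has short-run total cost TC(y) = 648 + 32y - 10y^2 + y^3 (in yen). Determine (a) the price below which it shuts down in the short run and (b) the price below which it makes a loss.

Shutdown price = ¥7; break-even price = ¥95

AVC = 32 - 10y + y^2; minimized at y = 5, giving min AVC = ¥7. That is the shutdown price.
ATC = 648/y + 32 - 10y + y^2. Setting dATC/dy = −648/y^2 − 10 + 2y = 0 gives y = 9 (since 2·9^3 − 10·9^2 = 648).
min ATC = 648/9 + 32 − 10·9 + 9^2 = ¥95. That is the break-even price.
For ¥7 ≤ P < ¥95 the firm produces at a loss; below ¥7 it shuts down.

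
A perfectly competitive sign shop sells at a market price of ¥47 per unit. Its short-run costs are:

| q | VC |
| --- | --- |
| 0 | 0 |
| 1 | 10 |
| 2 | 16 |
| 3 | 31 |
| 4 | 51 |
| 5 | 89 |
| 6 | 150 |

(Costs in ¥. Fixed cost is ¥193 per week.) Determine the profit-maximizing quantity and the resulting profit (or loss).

Profit at each row (π = 47q − TC): q=0: -193; q=1: -156; q=2: -115; q=3: -83; q=4: -56; q=5: -47; q=6: -61.
Profit is maximized at q = 5. AVC there is 89/5 = ¥17.80 ≤ P, so producing beats shutting down (which would give -¥193).

q = 5; profit = -¥47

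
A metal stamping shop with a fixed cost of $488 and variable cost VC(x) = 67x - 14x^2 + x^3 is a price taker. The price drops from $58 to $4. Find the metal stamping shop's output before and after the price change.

Output falls from 9 to 0 (the firm shuts down)

MC = 67 - 28x + 3x^2; the shutdown threshold is min AVC = $18 (at x = 7).
At P = $58 ≥ min AVC, set P = MC on the rising branch: x = 9.
At P = $4 < min AVC = $18, price no longer covers variable cost at any output, so the firm shuts down: x = 0.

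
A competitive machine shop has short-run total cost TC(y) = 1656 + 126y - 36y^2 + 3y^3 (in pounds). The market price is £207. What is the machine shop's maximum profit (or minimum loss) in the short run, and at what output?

Profit = -£198 at y = 9

AVC = 126 - 36y + 3y^2 has its minimum £18 at y = 6; price £207 clears that bar, so the firm operates.
With MC = 126 - 72y + 9y^2, P = MC on the upward-sloping part at y* = 9.
TR = 207·9 = 1863. TC = 1656 + 405 = 2061. Profit = 1863 − 2061 = -£198.
By producing, the firm covers all variable cost plus £1458 of fixed cost; shutting down would lose the full £1656.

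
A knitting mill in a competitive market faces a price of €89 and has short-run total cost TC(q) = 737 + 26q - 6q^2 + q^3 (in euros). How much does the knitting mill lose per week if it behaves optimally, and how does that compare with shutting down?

AVC = 26 - 6q + q^2 has its minimum €17 at q = 3; price €89 clears that bar, so the firm operates.
MC = 26 - 12q + 3q^2. Setting P = MC and taking the root on the rising branch gives q* = 7.
TR = 89·7 = 623. TC = 737 + 231 = 968. Profit = 623 − 968 = -€345.
By producing, the firm covers all variable cost plus €392 of fixed cost; shutting down would lose the full €737.

Profit = -€345 at q = 7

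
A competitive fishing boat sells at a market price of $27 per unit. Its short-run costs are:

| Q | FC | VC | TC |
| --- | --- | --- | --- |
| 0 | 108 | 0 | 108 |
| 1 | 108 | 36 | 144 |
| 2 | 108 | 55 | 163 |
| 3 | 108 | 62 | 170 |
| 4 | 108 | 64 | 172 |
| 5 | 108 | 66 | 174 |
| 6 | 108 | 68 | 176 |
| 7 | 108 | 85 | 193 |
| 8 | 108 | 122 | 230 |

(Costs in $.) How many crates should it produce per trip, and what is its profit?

Q = 7; profit = -$4

Compute π = P·Q − TC at each output: Q=0: -108; Q=1: -117; Q=2: -109; Q=3: -89; Q=4: -64; Q=5: -39; Q=6: -14; Q=7: -4; Q=8: -14.
Profit is maximized at Q = 7. AVC there is 85/7 = $12.14 ≤ P, so producing beats shutting down (which would give -$108).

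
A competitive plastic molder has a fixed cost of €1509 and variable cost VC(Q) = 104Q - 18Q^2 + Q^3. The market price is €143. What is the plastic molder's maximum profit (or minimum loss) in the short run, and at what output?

AVC = 104 - 18Q + Q^2; min AVC = €23 at Q = 9. Since P = €143 ≥ min AVC, the firm produces.
MC = 104 - 36Q + 3Q^2. Setting P = MC and taking the root on the rising branch gives Q* = 13.
TR = 143·13 = 1859. TC = 1509 + 507 = 2016. Profit = 1859 − 2016 = -€157.
By producing, the firm covers all variable cost plus €1352 of fixed cost; shutting down would lose the full €1509.

Profit = -€157 at Q = 13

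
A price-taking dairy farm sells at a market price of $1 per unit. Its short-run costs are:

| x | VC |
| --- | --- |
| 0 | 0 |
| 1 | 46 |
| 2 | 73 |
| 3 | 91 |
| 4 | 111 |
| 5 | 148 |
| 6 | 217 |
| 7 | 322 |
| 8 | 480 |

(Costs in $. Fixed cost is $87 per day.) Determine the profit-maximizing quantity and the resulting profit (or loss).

x = 0 (shut down); profit = -$87

Profit at each row (π = 1x − TC): x=0: -87; x=1: -132; x=2: -158; x=3: -175; x=4: -194; x=5: -230; x=6: -298; x=7: -402; x=8: -559.
Profit is highest at x = 0. Equivalently, the lowest AVC in the table is 111/4 ≈ $27.75 at x = 4, and P = $1 falls below it — price never covers variable cost, so the firm shuts down and loses only its fixed cost.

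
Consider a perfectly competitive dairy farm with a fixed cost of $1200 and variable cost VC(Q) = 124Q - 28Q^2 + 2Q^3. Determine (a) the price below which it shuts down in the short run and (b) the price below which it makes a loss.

Shutdown price = min AVC. AVC = 124 - 28Q + 2Q^2, with vertex at Q = 7 and minimum $26.
ATC = 1200/Q + 124 - 28Q + 2Q^2. Setting dATC/dQ = −1200/Q^2 − 28 + 4Q = 0 gives Q = 10 (since 4·10^3 − 28·10^2 = 1200).
min ATC = 1200/10 + 124 − 28·10 + 2·10^2 = $164. That is the break-even price.
Between these two prices the firm operates at a loss; above $164 it earns a profit.

Shutdown price = $26; break-even price = $164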